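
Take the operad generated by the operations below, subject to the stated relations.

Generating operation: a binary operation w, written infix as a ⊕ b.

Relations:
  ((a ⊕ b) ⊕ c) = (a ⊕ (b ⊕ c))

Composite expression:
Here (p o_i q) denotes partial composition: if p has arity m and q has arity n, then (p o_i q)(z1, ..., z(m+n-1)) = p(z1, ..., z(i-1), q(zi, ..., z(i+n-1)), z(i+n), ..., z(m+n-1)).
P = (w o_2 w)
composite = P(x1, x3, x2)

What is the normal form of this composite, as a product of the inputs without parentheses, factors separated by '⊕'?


x1 ⊕ x3 ⊕ x2

The w-tree's shape is irrelevant; the x-reading-order decides.
(x3 ⊕ x2) linearizes to x3 ⊕ x2
(x1 ⊕ (x3 ⊕ x2)) linearizes to x1 ⊕ x3 ⊕ x2


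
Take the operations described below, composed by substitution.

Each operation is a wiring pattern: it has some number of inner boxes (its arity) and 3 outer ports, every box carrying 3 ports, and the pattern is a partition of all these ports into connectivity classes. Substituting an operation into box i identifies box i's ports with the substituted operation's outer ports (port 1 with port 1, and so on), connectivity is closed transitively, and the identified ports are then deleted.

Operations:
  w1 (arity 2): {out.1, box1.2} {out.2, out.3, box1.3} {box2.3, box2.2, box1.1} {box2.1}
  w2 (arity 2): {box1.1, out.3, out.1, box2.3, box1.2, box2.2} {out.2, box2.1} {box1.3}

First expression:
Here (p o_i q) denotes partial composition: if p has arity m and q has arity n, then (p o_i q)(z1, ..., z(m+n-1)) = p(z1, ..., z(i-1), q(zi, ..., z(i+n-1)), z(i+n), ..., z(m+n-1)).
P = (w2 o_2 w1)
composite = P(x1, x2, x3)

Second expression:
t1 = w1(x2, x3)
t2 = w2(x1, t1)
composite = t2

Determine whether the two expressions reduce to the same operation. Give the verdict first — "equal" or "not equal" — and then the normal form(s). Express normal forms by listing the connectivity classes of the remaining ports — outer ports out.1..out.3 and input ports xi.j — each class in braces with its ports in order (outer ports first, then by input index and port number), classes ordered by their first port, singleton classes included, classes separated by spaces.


equal — both sides give {out.1, out.3, x1.1, x1.2, x2.3} {out.2, x2.2} {x1.3} {x2.1, x3.2, x3.3} {x3.1}

Normal form of the first expression: {out.1, out.3, x1.1, x1.2, x2.3} {out.2, x2.2} {x1.3} {x2.1, x3.2, x3.3} {x3.1}
Normal form of the second expression: {out.1, out.3, x1.1, x1.2, x2.3} {out.2, x2.2} {x1.3} {x2.1, x3.2, x3.3} {x3.1}
Same normal form: equal.


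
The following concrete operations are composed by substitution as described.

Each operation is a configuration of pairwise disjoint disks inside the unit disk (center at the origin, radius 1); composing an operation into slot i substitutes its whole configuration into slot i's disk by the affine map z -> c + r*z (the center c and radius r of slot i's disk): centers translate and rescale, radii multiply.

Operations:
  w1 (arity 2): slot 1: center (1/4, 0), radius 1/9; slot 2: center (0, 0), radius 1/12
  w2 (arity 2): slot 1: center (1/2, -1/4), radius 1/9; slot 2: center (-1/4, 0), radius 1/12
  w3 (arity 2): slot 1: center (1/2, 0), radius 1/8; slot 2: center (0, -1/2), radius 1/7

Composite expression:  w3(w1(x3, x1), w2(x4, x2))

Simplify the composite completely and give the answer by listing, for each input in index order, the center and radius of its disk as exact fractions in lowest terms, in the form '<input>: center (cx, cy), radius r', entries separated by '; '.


x1: center (1/2, 0), radius 1/96; x2: center (-1/28, -1/2), radius 1/84; x3: center (17/32, 0), radius 1/72; x4: center (1/14, -15/28), radius 1/63

Affine substitution under w3: radii multiply and x-centers shift.
tracing x3 down its 2-map path: center (17/32, 0), radius 1/72
tracing x1 down its 2-map path: center (1/2, 0), radius 1/96
tracing x4 down its 2-map path: center (1/14, -15/28), radius 1/63
tracing x2 down its 2-map path: center (-1/28, -1/2), radius 1/84


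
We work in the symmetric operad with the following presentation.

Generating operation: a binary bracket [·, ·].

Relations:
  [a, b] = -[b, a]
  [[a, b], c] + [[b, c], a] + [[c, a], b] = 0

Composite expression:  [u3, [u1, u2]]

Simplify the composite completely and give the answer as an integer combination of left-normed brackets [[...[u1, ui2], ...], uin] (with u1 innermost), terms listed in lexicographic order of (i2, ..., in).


-[[u1, u2], u3]

Antisymmetry and Jacobi reduce to u1-anchored left-normed brackets.
Composite bracket: [u3, [u1, u2]]
Under [a, b] = ab - ba we get 4 signed associative words (2^2 = 4).
Collect the words opening with u1:
  the word u1u2u3 carries sign -1 and contributes -[[u1, u2], u3]


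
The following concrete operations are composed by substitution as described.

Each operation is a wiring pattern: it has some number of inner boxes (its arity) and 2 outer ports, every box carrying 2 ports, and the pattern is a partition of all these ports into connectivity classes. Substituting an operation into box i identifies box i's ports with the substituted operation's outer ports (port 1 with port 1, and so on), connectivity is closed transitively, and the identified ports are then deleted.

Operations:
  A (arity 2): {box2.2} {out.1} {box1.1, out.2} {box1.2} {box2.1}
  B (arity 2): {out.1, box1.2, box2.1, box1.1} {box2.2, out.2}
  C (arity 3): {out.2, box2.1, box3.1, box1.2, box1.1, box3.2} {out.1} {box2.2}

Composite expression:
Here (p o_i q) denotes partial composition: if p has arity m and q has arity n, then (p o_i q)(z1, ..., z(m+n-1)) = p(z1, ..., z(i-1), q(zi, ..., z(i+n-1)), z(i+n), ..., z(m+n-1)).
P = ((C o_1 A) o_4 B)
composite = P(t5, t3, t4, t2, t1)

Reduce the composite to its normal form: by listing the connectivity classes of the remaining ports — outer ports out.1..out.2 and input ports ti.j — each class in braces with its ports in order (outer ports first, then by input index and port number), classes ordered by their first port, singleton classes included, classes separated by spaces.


{out.1} {out.2, t1.1, t1.2, t2.1, t2.2, t4.1, t5.1} {t3.1} {t3.2} {t4.2} {t5.2}


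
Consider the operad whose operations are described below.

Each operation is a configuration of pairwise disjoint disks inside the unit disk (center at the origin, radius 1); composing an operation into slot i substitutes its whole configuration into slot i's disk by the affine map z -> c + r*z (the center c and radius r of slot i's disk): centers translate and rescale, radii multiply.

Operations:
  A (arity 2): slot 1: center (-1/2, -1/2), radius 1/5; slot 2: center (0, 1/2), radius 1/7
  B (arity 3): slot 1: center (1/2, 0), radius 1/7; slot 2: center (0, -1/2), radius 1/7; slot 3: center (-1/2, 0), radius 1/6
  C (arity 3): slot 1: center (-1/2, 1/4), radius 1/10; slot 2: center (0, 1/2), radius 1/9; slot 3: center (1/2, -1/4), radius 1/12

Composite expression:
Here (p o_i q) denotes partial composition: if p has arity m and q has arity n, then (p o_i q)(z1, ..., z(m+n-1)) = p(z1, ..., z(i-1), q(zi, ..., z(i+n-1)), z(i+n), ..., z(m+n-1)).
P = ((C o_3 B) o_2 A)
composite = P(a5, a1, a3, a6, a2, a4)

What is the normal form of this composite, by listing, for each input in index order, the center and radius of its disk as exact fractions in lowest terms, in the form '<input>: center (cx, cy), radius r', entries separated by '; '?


a1: center (-1/18, 4/9), radius 1/45; a2: center (1/2, -7/24), radius 1/84; a3: center (0, 5/9), radius 1/63; a4: center (11/24, -1/4), radius 1/72; a5: center (-1/2, 1/4), radius 1/10; a6: center (13/24, -1/4), radius 1/84

Affine substitution under C: radii multiply and a-centers shift.
tracing a5 down its 1-map path: center (-1/2, 1/4), radius 1/10
tracing a1 down its 2-map path: center (-1/18, 4/9), radius 1/45
tracing a3 down its 2-map path: center (0, 5/9), radius 1/63
tracing a6 down its 2-map path: center (13/24, -1/4), radius 1/84
tracing a2 down its 2-map path: center (1/2, -7/24), radius 1/84
tracing a4 down its 2-map path: center (11/24, -1/4), radius 1/72


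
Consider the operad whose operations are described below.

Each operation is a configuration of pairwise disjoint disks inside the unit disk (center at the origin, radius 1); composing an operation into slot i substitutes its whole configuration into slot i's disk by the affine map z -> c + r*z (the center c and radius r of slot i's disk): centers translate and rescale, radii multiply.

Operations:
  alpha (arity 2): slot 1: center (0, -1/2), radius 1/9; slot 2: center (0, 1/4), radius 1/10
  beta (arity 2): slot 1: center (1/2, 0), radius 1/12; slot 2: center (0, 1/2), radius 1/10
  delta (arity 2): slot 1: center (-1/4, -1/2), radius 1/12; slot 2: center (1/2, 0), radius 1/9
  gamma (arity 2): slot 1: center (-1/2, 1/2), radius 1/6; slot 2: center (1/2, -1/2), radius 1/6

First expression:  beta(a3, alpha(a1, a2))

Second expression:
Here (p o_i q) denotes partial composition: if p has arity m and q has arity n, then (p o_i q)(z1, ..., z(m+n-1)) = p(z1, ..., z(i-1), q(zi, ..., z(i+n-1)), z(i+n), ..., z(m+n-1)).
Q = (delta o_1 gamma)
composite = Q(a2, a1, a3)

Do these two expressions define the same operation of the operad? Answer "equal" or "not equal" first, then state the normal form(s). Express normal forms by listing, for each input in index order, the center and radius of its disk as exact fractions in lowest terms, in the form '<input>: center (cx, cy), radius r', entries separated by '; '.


not equal; first: a1: center (0, 9/20), radius 1/90; a2: center (0, 21/40), radius 1/100; a3: center (1/2, 0), radius 1/12; second: a1: center (-5/24, -13/24), radius 1/72; a2: center (-7/24, -11/24), radius 1/72; a3: center (1/2, 0), radius 1/9

In normal form, the first expression is a1: center (0, 9/20), radius 1/90; a2: center (0, 21/40), radius 1/100; a3: center (1/2, 0), radius 1/12
In normal form, the second expression is a1: center (-5/24, -13/24), radius 1/72; a2: center (-7/24, -11/24), radius 1/72; a3: center (1/2, 0), radius 1/9
No match — not equal.


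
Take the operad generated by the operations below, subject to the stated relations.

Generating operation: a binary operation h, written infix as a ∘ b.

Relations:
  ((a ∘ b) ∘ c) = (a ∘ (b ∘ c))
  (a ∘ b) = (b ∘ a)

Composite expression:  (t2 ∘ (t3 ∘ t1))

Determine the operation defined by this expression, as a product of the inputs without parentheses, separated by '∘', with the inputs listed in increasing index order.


Both nesting and order wash out for h; what remains is which t's occur.
(t3 ∘ t1) linearizes to t3 ∘ t1
(t2 ∘ (t3 ∘ t1)) linearizes to t2 ∘ t3 ∘ t1
putting the inputs in ascending order: t1 ∘ t2 ∘ t3

t1 ∘ t2 ∘ t3


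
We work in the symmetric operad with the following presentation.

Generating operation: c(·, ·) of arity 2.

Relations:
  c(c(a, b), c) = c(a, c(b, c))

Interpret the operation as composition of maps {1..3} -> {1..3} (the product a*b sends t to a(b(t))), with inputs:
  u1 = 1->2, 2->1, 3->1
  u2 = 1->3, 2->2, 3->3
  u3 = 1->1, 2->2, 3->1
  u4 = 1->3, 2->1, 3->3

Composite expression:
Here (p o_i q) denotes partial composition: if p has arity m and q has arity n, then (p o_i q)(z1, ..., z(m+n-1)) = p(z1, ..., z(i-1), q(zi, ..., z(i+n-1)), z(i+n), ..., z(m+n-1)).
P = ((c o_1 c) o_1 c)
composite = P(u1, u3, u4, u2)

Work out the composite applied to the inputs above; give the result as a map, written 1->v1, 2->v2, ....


1->2, 2->2, 3->2

c(u1, u3) = 1->2, 2->1, 3->2
c(c(u1, u3), u4) = 1->2, 2->2, 3->2
c(c(c(u1, u3), u4), u2) = 1->2, 2->2, 3->2


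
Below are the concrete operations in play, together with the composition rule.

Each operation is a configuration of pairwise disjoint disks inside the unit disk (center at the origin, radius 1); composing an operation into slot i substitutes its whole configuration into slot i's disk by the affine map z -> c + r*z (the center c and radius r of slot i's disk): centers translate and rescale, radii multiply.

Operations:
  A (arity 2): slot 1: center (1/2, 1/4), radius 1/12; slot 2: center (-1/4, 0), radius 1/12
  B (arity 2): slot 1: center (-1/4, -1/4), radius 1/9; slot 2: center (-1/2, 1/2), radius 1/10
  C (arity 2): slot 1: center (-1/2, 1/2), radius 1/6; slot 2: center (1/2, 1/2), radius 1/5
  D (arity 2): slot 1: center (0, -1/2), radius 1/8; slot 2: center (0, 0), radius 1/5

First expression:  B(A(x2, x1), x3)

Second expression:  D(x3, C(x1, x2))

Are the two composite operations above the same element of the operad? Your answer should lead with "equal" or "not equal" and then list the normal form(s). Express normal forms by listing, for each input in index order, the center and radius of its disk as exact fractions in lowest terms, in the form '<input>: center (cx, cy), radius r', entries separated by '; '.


not equal: they reduce to x1: center (-5/18, -1/4), radius 1/108; x2: center (-7/36, -2/9), radius 1/108; x3: center (-1/2, 1/2), radius 1/10 and x1: center (-1/10, 1/10), radius 1/30; x2: center (1/10, 1/10), radius 1/25; x3: center (0, -1/2), radius 1/8

The first composite normalizes to x1: center (-5/18, -1/4), radius 1/108; x2: center (-7/36, -2/9), radius 1/108; x3: center (-1/2, 1/2), radius 1/10
The second composite normalizes to x1: center (-1/10, 1/10), radius 1/30; x2: center (1/10, 1/10), radius 1/25; x3: center (0, -1/2), radius 1/8
No match — not equal.


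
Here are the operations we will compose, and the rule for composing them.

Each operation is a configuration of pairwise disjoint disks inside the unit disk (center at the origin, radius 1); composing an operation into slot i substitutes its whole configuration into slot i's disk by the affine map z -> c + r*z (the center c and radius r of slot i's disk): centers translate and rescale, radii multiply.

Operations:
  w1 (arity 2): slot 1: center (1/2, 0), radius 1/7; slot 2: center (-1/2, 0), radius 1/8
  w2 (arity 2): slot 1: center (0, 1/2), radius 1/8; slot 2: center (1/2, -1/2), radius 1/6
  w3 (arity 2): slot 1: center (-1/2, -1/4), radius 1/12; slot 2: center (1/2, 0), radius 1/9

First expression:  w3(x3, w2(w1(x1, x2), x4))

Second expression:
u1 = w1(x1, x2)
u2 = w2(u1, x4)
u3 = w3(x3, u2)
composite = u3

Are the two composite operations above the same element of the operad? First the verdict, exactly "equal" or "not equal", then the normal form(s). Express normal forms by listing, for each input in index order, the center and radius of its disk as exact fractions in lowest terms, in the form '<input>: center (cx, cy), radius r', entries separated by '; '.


equal; both compose to x1: center (73/144, 1/18), radius 1/504; x2: center (71/144, 1/18), radius 1/576; x3: center (-1/2, -1/4), radius 1/12; x4: center (5/9, -1/18), radius 1/54

Normal form of the first expression: x1: center (73/144, 1/18), radius 1/504; x2: center (71/144, 1/18), radius 1/576; x3: center (-1/2, -1/4), radius 1/12; x4: center (5/9, -1/18), radius 1/54
Normal form of the second expression: x1: center (73/144, 1/18), radius 1/504; x2: center (71/144, 1/18), radius 1/576; x3: center (-1/2, -1/4), radius 1/12; x4: center (5/9, -1/18), radius 1/54
Identical normal forms: equal.


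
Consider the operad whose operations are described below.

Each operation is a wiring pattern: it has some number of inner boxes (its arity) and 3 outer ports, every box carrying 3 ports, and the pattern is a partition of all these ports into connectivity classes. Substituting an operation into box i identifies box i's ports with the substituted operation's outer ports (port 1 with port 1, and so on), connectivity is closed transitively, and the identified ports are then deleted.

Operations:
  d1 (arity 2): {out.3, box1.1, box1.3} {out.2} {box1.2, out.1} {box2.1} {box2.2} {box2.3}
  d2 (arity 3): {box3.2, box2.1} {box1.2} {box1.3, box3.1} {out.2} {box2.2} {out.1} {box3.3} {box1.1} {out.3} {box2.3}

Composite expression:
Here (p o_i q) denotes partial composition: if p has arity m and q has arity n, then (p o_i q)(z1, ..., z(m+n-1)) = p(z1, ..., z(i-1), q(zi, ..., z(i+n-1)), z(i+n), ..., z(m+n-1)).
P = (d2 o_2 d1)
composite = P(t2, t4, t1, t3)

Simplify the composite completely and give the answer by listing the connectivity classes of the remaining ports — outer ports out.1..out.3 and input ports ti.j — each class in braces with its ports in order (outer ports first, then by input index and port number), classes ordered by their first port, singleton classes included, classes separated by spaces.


{out.1} {out.2} {out.3} {t1.1} {t1.2} {t1.3} {t2.1} {t2.2} {t2.3, t3.1} {t3.2, t4.2} {t3.3} {t4.1, t4.3}


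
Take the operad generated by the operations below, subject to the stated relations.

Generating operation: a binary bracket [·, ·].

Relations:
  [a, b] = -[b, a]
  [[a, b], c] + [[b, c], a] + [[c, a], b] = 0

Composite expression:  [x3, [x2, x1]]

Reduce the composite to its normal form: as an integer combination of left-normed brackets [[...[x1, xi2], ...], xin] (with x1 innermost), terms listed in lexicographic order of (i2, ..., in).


[[x1, x2], x3]


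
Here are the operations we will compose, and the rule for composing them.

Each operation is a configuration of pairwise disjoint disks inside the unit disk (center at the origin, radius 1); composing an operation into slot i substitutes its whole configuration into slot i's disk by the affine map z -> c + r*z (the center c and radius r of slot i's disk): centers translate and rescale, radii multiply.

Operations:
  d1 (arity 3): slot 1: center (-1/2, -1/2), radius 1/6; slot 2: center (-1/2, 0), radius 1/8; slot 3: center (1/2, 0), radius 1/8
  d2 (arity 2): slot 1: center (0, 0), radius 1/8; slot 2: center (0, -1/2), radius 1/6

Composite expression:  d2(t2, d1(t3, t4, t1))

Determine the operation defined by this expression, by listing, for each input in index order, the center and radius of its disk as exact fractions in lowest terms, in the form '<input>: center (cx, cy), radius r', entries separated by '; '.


t1: center (1/12, -1/2), radius 1/48; t2: center (0, 0), radius 1/8; t3: center (-1/12, -7/12), radius 1/36; t4: center (-1/12, -1/2), radius 1/48


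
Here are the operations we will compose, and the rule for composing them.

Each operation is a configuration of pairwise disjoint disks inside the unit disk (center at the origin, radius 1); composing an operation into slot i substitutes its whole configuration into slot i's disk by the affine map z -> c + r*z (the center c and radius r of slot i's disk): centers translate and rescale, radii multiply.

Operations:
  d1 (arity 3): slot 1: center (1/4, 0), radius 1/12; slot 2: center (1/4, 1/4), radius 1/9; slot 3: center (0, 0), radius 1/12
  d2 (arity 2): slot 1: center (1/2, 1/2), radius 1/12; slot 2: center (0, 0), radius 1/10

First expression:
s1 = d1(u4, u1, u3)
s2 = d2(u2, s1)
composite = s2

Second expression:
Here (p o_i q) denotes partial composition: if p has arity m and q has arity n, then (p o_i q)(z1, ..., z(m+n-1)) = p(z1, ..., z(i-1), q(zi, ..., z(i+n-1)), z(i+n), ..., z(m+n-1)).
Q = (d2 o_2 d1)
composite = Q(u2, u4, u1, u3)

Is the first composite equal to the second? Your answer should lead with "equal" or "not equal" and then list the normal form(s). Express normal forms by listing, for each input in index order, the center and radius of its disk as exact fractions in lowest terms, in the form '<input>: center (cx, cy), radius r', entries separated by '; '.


equal; the common form is u1: center (1/40, 1/40), radius 1/90; u2: center (1/2, 1/2), radius 1/12; u3: center (0, 0), radius 1/120; u4: center (1/40, 0), radius 1/120

Reducing the first expression gives u1: center (1/40, 1/40), radius 1/90; u2: center (1/2, 1/2), radius 1/12; u3: center (0, 0), radius 1/120; u4: center (1/40, 0), radius 1/120
Reducing the second expression gives u1: center (1/40, 1/40), radius 1/90; u2: center (1/2, 1/2), radius 1/12; u3: center (0, 0), radius 1/120; u4: center (1/40, 0), radius 1/120
Same normal form: equal.


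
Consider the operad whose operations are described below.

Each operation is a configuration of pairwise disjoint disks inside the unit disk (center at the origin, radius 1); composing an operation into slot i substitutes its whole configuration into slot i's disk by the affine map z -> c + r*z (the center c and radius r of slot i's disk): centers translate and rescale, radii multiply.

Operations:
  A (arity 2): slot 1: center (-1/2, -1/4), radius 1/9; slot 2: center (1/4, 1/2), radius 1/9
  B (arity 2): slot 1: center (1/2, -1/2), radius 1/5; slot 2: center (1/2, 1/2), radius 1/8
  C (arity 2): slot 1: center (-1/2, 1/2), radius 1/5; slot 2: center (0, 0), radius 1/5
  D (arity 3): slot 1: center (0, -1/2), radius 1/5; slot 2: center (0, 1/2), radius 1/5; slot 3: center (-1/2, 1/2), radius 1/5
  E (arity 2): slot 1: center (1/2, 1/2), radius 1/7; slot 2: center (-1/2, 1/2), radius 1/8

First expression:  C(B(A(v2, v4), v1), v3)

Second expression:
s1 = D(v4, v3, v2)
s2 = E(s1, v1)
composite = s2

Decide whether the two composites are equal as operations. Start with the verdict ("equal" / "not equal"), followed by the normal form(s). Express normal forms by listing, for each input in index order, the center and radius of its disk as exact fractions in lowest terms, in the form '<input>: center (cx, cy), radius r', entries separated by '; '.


not equal — first v1: center (-2/5, 3/5), radius 1/40; v2: center (-21/50, 39/100), radius 1/225; v3: center (0, 0), radius 1/5; v4: center (-39/100, 21/50), radius 1/225, second v1: center (-1/2, 1/2), radius 1/8; v2: center (3/7, 4/7), radius 1/35; v3: center (1/2, 4/7), radius 1/35; v4: center (1/2, 3/7), radius 1/35

Reducing the first expression gives v1: center (-2/5, 3/5), radius 1/40; v2: center (-21/50, 39/100), radius 1/225; v3: center (0, 0), radius 1/5; v4: center (-39/100, 21/50), radius 1/225
Reducing the second expression gives v1: center (-1/2, 1/2), radius 1/8; v2: center (3/7, 4/7), radius 1/35; v3: center (1/2, 4/7), radius 1/35; v4: center (1/2, 3/7), radius 1/35
Distinct normal forms: not equal.


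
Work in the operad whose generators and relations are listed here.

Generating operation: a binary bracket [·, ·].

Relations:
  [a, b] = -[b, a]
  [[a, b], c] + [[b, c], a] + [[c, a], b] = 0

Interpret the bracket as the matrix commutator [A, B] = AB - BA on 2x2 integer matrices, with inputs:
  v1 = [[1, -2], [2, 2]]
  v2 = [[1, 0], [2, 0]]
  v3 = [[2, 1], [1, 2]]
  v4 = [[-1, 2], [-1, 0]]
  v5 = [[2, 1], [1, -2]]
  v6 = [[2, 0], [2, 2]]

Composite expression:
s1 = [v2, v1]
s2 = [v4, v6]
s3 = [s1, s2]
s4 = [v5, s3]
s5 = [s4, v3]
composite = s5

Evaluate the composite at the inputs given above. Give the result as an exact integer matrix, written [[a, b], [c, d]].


[[-112, -128], [128, 112]]

[v2, v1] = [[4, -2], [-4, -4]]
[v4, v6] = [[4, 0], [2, -4]]
[[v2, v1], [v4, v6]] = [[-4, 16], [-48, 4]]
[v5, [[v2, v1], [v4, v6]]] = [[-64, 72], [184, 64]]
[[v5, [[v2, v1], [v4, v6]]], v3] = [[-112, -128], [128, 112]]


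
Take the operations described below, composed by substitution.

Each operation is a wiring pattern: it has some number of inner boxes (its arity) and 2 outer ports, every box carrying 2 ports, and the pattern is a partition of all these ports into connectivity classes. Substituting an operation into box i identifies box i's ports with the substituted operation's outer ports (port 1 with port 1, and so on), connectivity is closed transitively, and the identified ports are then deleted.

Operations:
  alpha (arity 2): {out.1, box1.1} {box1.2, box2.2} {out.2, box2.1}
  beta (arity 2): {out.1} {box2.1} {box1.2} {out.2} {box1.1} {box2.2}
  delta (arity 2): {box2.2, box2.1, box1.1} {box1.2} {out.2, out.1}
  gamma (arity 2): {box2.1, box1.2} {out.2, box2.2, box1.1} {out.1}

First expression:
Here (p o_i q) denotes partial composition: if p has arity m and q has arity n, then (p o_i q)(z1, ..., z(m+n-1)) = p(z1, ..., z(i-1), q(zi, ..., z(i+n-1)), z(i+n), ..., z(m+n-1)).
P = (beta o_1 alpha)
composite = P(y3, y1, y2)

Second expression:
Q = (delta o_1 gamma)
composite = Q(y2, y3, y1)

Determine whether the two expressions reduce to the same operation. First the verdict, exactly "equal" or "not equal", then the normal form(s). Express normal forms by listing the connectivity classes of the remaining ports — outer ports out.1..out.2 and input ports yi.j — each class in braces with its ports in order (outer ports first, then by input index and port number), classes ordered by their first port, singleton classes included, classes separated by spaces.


not equal: they reduce to {out.1} {out.2} {y1.1} {y1.2, y3.2} {y2.1} {y2.2} {y3.1} and {out.1, out.2} {y1.1, y1.2} {y2.1, y3.2} {y2.2, y3.1}

Normal form of the first expression: {out.1} {out.2} {y1.1} {y1.2, y3.2} {y2.1} {y2.2} {y3.1}
Normal form of the second expression: {out.1, out.2} {y1.1, y1.2} {y2.1, y3.2} {y2.2, y3.1}
No match — not equal.


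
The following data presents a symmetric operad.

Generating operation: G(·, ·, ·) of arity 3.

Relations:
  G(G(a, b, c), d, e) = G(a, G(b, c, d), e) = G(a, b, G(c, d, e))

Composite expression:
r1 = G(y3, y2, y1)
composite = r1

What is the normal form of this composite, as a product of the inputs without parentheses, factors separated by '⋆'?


y3 ⋆ y2 ⋆ y1


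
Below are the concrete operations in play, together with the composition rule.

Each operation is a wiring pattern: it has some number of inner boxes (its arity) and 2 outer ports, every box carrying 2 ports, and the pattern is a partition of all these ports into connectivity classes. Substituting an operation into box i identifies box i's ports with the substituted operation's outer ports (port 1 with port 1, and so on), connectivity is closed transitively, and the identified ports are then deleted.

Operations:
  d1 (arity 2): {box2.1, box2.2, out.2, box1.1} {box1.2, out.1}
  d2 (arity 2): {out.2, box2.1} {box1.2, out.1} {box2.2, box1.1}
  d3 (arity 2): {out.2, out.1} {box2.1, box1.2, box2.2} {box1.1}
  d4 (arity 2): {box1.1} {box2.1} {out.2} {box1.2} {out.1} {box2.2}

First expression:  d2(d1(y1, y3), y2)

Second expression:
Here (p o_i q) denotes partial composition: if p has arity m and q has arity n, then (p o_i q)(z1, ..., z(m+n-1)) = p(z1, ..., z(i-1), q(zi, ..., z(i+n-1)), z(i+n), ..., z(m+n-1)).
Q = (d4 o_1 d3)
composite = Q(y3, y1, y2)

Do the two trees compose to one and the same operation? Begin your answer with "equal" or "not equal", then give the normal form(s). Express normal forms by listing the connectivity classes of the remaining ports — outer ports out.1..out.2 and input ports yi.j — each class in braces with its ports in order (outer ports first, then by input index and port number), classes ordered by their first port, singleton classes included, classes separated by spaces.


not equal; the first gives {out.1, y1.1, y3.1, y3.2} {out.2, y2.1} {y1.2, y2.2} and the second {out.1} {out.2} {y1.1, y1.2, y3.2} {y2.1} {y2.2} {y3.1}

Normal form of the first expression: {out.1, y1.1, y3.1, y3.2} {out.2, y2.1} {y1.2, y2.2}
Normal form of the second expression: {out.1} {out.2} {y1.1, y1.2, y3.2} {y2.1} {y2.2} {y3.1}
Distinct normal forms: not equal.


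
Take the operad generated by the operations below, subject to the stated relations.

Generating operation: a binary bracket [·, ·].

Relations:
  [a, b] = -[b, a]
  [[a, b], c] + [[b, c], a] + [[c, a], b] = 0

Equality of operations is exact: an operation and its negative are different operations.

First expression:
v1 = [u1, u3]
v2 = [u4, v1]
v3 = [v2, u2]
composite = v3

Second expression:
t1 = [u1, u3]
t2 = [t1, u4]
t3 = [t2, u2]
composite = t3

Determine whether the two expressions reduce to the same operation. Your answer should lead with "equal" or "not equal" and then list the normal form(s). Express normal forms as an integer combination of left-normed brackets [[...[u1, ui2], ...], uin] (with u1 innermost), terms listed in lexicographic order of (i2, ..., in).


not equal: they reduce to -[[[u1, u3], u4], u2] and [[[u1, u3], u4], u2]


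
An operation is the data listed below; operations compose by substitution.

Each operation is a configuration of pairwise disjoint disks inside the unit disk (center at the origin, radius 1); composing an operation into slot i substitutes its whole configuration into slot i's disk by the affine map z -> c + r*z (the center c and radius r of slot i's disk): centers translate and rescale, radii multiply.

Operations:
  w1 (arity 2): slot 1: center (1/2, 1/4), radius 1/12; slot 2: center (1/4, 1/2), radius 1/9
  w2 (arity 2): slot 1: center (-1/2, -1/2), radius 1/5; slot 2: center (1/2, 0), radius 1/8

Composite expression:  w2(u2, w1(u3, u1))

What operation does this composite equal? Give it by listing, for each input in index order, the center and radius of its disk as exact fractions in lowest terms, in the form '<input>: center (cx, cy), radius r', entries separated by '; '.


Affine substitution under w2: radii multiply and u-centers shift.
u2 passes through 1 substitution, ending at center (-1/2, -1/2), radius 1/5
u3 passes through 2 substitutions, ending at center (9/16, 1/32), radius 1/96
u1 passes through 2 substitutions, ending at center (17/32, 1/16), radius 1/72

u1: center (17/32, 1/16), radius 1/72; u2: center (-1/2, -1/2), radius 1/5; u3: center (9/16, 1/32), radius 1/96


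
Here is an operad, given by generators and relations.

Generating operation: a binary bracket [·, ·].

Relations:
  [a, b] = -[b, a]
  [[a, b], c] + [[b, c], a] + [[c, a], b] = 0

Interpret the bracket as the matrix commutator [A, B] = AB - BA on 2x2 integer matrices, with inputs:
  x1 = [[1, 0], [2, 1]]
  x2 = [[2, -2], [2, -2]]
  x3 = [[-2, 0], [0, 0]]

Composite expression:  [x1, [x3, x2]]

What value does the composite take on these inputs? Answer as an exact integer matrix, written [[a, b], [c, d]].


[x3, x2] = [[0, 4], [4, 0]]
[x1, [x3, x2]] = [[-8, 0], [0, 8]]

[[-8, 0], [0, 8]]


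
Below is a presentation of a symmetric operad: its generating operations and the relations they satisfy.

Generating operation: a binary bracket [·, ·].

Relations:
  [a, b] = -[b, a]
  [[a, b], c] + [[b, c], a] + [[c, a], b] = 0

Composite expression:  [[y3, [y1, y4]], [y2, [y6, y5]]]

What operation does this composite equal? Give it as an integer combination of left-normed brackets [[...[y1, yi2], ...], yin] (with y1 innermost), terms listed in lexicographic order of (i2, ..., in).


[[[[[y1, y4], y3], y2], y5], y6] - [[[[[y1, y4], y3], y2], y6], y5] - [[[[[y1, y4], y3], y5], y6], y2] + [[[[[y1, y4], y3], y6], y5], y2]

In the tensor algebra, words opening y1 carry the y1-anchored form.
Composite bracket: [[y3, [y1, y4]], [y2, [y6, y5]]]
Under [a, b] = ab - ba we get 32 signed associative words (2^5 = 32).
Coefficients come from the y1-initial words:
  the word y1y4y3y2y5y6 carries sign +1 and contributes +[[[[[y1, y4], y3], y2], y5], y6]
  the word y1y4y3y2y6y5 carries sign -1 and contributes -[[[[[y1, y4], y3], y2], y6], y5]
  the word y1y4y3y5y6y2 carries sign -1 and contributes -[[[[[y1, y4], y3], y5], y6], y2]
  the word y1y4y3y6y5y2 carries sign +1 and contributes +[[[[[y1, y4], y3], y6], y5], y2]


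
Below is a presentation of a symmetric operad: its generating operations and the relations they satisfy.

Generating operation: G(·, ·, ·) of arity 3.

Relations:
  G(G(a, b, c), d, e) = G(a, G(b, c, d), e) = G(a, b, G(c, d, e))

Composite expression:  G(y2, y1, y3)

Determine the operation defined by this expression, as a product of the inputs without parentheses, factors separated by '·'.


y2 · y1 · y3


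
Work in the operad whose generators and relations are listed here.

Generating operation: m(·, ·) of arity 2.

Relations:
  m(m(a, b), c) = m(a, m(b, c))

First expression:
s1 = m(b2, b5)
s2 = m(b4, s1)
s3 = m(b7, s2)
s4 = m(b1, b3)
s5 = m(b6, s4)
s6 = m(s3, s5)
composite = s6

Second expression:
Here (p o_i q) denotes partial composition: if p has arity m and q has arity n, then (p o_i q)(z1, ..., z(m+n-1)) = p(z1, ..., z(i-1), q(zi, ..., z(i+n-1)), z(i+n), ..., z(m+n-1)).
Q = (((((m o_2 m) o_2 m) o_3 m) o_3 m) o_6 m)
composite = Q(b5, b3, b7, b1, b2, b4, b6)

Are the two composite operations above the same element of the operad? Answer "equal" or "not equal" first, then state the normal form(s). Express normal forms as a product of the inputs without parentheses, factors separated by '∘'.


Normal form of the first expression: b7 ∘ b4 ∘ b2 ∘ b5 ∘ b6 ∘ b1 ∘ b3
Normal form of the second expression: b5 ∘ b3 ∘ b7 ∘ b1 ∘ b2 ∘ b4 ∘ b6
Different reductions; not equal.

not equal: they reduce to b7 ∘ b4 ∘ b2 ∘ b5 ∘ b6 ∘ b1 ∘ b3 and b5 ∘ b3 ∘ b7 ∘ b1 ∘ b2 ∘ b4 ∘ b6


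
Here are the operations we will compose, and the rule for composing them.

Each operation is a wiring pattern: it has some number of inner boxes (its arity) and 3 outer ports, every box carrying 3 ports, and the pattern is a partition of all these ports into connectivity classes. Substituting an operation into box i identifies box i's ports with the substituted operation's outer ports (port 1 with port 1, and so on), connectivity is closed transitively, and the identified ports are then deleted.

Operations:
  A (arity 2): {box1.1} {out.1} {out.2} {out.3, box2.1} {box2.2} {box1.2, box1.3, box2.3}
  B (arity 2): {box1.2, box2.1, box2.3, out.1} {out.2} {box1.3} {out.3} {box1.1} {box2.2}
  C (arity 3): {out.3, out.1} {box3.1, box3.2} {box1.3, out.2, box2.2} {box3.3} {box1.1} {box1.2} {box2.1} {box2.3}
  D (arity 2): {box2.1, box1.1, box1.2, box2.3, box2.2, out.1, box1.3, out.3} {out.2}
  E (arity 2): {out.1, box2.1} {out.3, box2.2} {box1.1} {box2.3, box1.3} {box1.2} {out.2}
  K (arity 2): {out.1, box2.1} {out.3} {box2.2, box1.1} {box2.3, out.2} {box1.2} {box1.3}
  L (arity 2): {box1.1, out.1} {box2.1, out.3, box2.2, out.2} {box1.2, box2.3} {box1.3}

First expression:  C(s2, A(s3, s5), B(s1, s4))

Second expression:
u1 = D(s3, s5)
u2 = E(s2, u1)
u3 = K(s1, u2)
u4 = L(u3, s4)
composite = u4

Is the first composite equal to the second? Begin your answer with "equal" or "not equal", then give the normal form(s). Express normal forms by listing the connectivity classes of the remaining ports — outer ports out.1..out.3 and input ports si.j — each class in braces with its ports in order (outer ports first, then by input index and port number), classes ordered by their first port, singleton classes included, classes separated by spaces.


not equal; the first gives {out.1, out.3} {out.2, s2.3} {s1.1} {s1.2, s4.1, s4.3} {s1.3} {s2.1} {s2.2} {s3.1} {s3.2, s3.3, s5.3} {s4.2} {s5.1} {s5.2} and the second {out.1, s2.3, s3.1, s3.2, s3.3, s5.1, s5.2, s5.3} {out.2, out.3, s4.1, s4.2} {s1.1} {s1.2} {s1.3} {s2.1} {s2.2} {s4.3}

In normal form, the first expression is {out.1, out.3} {out.2, s2.3} {s1.1} {s1.2, s4.1, s4.3} {s1.3} {s2.1} {s2.2} {s3.1} {s3.2, s3.3, s5.3} {s4.2} {s5.1} {s5.2}
In normal form, the second expression is {out.1, s2.3, s3.1, s3.2, s3.3, s5.1, s5.2, s5.3} {out.2, out.3, s4.1, s4.2} {s1.1} {s1.2} {s1.3} {s2.1} {s2.2} {s4.3}
Distinct normal forms: not equal.


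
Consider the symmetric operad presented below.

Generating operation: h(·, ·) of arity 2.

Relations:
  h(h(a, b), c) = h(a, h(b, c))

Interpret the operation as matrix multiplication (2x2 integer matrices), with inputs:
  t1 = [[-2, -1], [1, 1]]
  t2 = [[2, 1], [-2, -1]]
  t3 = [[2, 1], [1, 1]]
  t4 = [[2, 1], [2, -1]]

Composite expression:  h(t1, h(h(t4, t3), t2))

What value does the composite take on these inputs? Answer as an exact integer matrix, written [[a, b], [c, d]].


[[-12, -6], [8, 4]]


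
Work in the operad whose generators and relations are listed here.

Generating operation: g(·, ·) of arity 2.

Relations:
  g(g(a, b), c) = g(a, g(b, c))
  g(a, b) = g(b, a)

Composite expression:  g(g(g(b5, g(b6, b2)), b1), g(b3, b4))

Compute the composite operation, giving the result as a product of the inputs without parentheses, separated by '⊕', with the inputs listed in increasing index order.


b1 ⊕ b2 ⊕ b3 ⊕ b4 ⊕ b5 ⊕ b6


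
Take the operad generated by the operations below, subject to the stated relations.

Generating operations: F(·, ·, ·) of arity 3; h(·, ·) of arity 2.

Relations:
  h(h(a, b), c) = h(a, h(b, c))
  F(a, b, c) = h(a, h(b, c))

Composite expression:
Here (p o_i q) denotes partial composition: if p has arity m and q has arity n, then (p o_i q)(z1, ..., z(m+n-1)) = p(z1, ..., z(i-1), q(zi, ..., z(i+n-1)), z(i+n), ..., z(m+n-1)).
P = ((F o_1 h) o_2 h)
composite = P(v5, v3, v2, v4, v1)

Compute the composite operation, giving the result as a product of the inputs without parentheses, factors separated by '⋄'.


All parenthesizations of F agree; list the v-inputs left to right.
h(v3, v2) collapses to v3 ⋄ v2
h(v5, h(v3, v2)) collapses to v5 ⋄ v3 ⋄ v2
F(h(v5, h(v3, v2)), v4, v1) collapses to v5 ⋄ v3 ⋄ v2 ⋄ v4 ⋄ v1

v5 ⋄ v3 ⋄ v2 ⋄ v4 ⋄ v1


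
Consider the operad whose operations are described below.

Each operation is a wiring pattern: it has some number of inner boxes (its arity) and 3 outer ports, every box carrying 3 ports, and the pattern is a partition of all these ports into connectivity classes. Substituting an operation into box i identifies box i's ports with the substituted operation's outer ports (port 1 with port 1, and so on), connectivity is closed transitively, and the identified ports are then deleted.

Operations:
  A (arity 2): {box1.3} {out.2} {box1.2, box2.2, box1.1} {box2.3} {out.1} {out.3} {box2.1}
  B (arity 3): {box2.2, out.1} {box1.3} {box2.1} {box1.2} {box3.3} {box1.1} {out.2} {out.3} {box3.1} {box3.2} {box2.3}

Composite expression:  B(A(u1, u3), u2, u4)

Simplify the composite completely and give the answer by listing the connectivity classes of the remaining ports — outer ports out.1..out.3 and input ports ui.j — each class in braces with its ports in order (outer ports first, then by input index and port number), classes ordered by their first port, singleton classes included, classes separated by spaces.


{out.1, u2.2} {out.2} {out.3} {u1.1, u1.2, u3.2} {u1.3} {u2.1} {u2.3} {u3.1} {u3.3} {u4.1} {u4.2} {u4.3}

Connectivity passes through glued B-boundaries; trace each wire chain.
through A, on inputs (u1, u3): {out.1} {out.2} {out.3} {u1.1, u1.2, u3.2} {u1.3} {u3.1} {u3.3} (out.j = stage outer ports)
through B, on inputs (u1, u3, u2, u4): {out.1, u2.2} {out.2} {out.3} {u1.1, u1.2, u3.2} {u1.3} {u2.1} {u2.3} {u3.1} {u3.3} {u4.1} {u4.2} {u4.3} (out.j = stage outer ports)


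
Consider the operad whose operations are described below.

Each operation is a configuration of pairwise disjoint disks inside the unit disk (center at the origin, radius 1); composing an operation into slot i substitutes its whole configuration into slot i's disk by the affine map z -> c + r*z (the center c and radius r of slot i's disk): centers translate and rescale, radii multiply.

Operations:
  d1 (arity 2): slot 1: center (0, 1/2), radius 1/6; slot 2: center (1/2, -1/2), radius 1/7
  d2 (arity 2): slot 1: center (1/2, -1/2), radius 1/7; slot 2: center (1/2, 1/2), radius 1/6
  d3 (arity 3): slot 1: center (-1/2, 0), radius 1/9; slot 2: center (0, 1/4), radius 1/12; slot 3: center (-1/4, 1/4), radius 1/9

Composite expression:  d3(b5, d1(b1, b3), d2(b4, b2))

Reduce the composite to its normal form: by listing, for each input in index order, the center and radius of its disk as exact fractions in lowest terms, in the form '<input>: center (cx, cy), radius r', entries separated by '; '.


b1: center (0, 7/24), radius 1/72; b2: center (-7/36, 11/36), radius 1/54; b3: center (1/24, 5/24), radius 1/84; b4: center (-7/36, 7/36), radius 1/63; b5: center (-1/2, 0), radius 1/9

Affine substitution under d3: radii multiply and b-centers shift.
for b5, the 1-step affine chain lands on center (-1/2, 0), radius 1/9
for b1, the 2-step affine chain lands on center (0, 7/24), radius 1/72
for b3, the 2-step affine chain lands on center (1/24, 5/24), radius 1/84
for b4, the 2-step affine chain lands on center (-7/36, 7/36), radius 1/63
for b2, the 2-step affine chain lands on center (-7/36, 11/36), radius 1/54


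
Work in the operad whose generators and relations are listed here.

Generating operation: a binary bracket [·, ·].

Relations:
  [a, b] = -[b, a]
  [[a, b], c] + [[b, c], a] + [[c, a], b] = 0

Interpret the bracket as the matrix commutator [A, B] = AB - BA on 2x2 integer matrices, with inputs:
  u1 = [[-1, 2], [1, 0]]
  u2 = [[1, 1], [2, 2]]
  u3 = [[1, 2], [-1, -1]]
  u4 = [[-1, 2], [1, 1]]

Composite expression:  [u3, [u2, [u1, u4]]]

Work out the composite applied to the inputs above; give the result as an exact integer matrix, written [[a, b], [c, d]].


[[-4, 16], [12, 4]]
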